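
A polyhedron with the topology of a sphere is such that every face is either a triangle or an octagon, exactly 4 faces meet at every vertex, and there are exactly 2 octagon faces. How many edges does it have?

32

Let x be the number of triangles; then F = 2 + x.
Edge–face incidences: 2E = 8·2 + 3·x = 16 + 3x.
Every vertex has degree 4, so 4V = 2E.
Euler: V − E + F = 2 ⇒ (2E)/4 − E + (2 + x) = 2.
Multiply by 8: 2·(2E) − 4·(2E) + 8·(2 + x) = 16, i.e. 16 + 8x − 2·(16 + 3x) = 16.
Collecting terms: 2x − 16 = 16, so 2x = 32, so x = 16.
Then 2E = 16 + 3·16 = 64, so E = 32, V = 2E/4 = 16, F = 2 + 16 = 18.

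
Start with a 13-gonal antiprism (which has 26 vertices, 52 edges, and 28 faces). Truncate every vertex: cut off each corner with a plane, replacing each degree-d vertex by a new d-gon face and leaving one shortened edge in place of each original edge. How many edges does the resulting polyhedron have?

156

Truncation replaces each original edge-end by a new vertex, so V′ = 2E = 104.
Each original edge survives, and each old vertex of degree d contributes d new edges; summing degrees gives Σd = 2E, so E′ = E + 2E = 3E = 156.
Each original face survives and each original vertex becomes one new face: F′ = F + V = 54.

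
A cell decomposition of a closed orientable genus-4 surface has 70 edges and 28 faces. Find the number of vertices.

36

For a closed orientable surface of genus 4, χ = 2 − 2·4 = -6.
V = -6 + E − F = -6 + 70 − 28 = 36.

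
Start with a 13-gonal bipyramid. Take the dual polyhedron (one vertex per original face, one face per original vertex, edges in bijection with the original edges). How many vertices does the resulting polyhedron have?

26

The base solid has V = 15, E = 39, F = 26.
The dual swaps V and F and preserves E: V′ = F = 26, E′ = E = 39, F′ = V = 15.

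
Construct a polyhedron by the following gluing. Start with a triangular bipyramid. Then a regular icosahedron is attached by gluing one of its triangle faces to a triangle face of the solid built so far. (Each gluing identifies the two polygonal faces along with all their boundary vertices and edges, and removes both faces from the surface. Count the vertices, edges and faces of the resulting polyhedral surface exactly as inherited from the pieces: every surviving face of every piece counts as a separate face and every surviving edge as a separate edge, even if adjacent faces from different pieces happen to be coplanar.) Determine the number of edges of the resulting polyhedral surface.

A triangular bipyramid: V=5, E=9, F=6.
Attach a regular icosahedron (V=12, E=30, F=20) along a 3-gon: merge 3 vertices and 3 edges, delete both glued faces → V=14, E=36, F=24.
Check: V − E + F = 14 − 36 + 24 = 2.

36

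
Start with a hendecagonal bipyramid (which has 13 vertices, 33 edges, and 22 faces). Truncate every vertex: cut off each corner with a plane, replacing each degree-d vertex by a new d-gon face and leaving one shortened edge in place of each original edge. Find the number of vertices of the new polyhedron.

66

Truncation replaces each original edge-end by a new vertex, so V′ = 2E = 66.
Each original edge survives, and each old vertex of degree d contributes d new edges; summing degrees gives Σd = 2E, so E′ = E + 2E = 3E = 99.
Each original face survives and each original vertex becomes one new face: F′ = F + V = 35.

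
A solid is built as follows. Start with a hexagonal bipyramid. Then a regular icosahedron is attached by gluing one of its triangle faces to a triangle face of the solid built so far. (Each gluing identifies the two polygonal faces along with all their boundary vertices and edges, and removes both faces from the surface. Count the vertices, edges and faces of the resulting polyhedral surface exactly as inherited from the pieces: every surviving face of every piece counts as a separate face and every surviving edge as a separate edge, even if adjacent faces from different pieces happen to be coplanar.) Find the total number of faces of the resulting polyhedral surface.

A hexagonal bipyramid: V=8, E=18, F=12.
Attach a regular icosahedron (V=12, E=30, F=20) along a 3-gon: merge 3 vertices and 3 edges, delete both glued faces → V=17, E=45, F=30.
Check: V − E + F = 17 − 45 + 30 = 2.

30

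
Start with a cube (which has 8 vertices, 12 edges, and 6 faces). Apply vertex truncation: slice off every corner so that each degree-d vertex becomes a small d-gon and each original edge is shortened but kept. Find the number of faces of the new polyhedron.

14

Truncation replaces each original edge-end by a new vertex, so V′ = 2E = 24.
Each original edge survives, and each old vertex of degree d contributes d new edges; summing degrees gives Σd = 2E, so E′ = E + 2E = 3E = 36.
Each original face survives and each original vertex becomes one new face: F′ = F + V = 14.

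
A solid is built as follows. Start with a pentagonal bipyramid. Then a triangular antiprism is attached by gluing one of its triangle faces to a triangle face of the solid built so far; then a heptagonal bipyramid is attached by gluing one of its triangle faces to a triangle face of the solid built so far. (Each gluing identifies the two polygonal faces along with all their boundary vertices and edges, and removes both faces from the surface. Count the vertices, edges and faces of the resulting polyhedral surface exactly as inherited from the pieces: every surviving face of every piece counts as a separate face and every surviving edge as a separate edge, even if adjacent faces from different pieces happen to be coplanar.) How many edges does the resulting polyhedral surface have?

A pentagonal bipyramid: V=7, E=15, F=10.
Attach a triangular antiprism (V=6, E=12, F=8) along a 3-gon: merge 3 vertices and 3 edges, delete both glued faces → V=10, E=24, F=16.
Attach a heptagonal bipyramid (V=9, E=21, F=14) along a 3-gon: merge 3 vertices and 3 edges, delete both glued faces → V=16, E=42, F=28.
Check: V − E + F = 16 − 42 + 28 = 2.

42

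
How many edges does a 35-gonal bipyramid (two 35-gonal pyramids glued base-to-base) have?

105

A bipyramid over an n-gon has 2n triangular faces and n + 2 vertices: V = 35 + 2 = 37, E = 3·35 = 105, F = 2·35 = 70.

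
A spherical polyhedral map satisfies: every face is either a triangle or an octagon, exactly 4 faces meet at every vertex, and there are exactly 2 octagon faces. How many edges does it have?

Let x be the number of triangles; then F = 2 + x.
Edge–face incidences: 2E = 8·2 + 3·x = 16 + 3x.
Every vertex has degree 4, so 4V = 2E.
Euler: V − E + F = 2 ⇒ (2E)/4 − E + (2 + x) = 2.
Multiply by 8: 2·(2E) − 4·(2E) + 8·(2 + x) = 16, i.e. 16 + 8x − 2·(16 + 3x) = 16.
Collecting terms: 2x − 16 = 16, so 2x = 32, so x = 16.
Then 2E = 16 + 3·16 = 64, so E = 32, V = 2E/4 = 16, F = 2 + 16 = 18.

32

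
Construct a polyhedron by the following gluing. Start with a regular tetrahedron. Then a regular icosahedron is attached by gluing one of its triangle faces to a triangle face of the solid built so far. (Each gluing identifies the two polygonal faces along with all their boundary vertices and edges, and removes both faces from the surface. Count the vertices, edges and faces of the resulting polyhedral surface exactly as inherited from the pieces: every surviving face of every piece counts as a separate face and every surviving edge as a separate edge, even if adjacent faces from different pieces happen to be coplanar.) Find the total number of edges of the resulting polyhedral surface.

A regular tetrahedron: V=4, E=6, F=4.
Attach a regular icosahedron (V=12, E=30, F=20) along a 3-gon: merge 3 vertices and 3 edges, delete both glued faces → V=13, E=33, F=22.
Check: V − E + F = 13 − 33 + 22 = 2.

33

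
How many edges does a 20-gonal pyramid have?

40

A pyramid on an n-gon base has one n-gon and n triangles: V = 20 + 1 = 21, E = 2·20 = 40, F = 20 + 1 = 21.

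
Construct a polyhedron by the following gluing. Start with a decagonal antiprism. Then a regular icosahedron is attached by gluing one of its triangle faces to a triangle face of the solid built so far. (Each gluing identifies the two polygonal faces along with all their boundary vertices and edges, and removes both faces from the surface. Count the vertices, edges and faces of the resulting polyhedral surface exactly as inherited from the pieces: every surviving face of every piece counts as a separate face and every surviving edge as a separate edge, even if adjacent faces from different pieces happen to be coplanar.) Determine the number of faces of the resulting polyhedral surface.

40

A decagonal antiprism: V=20, E=40, F=22.
Attach a regular icosahedron (V=12, E=30, F=20) along a 3-gon: merge 3 vertices and 3 edges, delete both glued faces → V=29, E=67, F=40.
Check: V − E + F = 29 − 67 + 40 = 2.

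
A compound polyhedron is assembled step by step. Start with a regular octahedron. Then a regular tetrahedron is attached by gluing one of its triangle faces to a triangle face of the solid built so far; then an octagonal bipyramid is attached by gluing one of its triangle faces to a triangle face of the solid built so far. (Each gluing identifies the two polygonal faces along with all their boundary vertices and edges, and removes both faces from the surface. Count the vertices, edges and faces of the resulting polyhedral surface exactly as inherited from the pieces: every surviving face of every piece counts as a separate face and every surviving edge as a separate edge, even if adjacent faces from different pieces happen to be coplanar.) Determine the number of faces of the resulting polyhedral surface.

24

A regular octahedron: V=6, E=12, F=8.
Attach a regular tetrahedron (V=4, E=6, F=4) along a 3-gon: merge 3 vertices and 3 edges, delete both glued faces → V=7, E=15, F=10.
Attach an octagonal bipyramid (V=10, E=24, F=16) along a 3-gon: merge 3 vertices and 3 edges, delete both glued faces → V=14, E=36, F=24.
Check: V − E + F = 14 − 36 + 24 = 2.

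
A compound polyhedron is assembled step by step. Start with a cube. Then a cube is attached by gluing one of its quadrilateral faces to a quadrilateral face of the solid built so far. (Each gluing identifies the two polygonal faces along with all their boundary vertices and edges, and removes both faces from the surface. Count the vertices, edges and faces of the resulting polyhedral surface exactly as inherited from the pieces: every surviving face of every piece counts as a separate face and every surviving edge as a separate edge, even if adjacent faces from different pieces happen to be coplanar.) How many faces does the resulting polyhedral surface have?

10

A cube: V=8, E=12, F=6.
Attach a cube (V=8, E=12, F=6) along a 4-gon: merge 4 vertices and 4 edges, delete both glued faces → V=12, E=20, F=10.
Check: V − E + F = 12 − 20 + 10 = 2.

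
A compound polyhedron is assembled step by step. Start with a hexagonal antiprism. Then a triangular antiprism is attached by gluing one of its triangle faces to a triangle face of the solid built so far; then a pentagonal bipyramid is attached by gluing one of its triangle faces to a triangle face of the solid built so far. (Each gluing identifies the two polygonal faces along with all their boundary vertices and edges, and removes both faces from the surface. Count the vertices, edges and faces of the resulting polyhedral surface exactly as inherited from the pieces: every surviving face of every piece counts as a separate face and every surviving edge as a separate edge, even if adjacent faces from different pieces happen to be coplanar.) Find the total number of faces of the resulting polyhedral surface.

A hexagonal antiprism: V=12, E=24, F=14.
Attach a triangular antiprism (V=6, E=12, F=8) along a 3-gon: merge 3 vertices and 3 edges, delete both glued faces → V=15, E=33, F=20.
Attach a pentagonal bipyramid (V=7, E=15, F=10) along a 3-gon: merge 3 vertices and 3 edges, delete both glued faces → V=19, E=45, F=28.
Check: V − E + F = 19 − 45 + 28 = 2.

28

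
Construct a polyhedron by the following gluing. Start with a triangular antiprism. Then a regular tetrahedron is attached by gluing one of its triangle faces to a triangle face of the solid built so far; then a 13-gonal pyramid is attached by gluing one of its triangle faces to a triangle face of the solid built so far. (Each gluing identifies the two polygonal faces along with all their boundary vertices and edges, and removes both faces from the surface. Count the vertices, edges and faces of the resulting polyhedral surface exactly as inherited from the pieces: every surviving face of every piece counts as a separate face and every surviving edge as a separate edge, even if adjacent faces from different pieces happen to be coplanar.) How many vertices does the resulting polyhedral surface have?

18

A triangular antiprism: V=6, E=12, F=8.
Attach a regular tetrahedron (V=4, E=6, F=4) along a 3-gon: merge 3 vertices and 3 edges, delete both glued faces → V=7, E=15, F=10.
Attach a 13-gonal pyramid (V=14, E=26, F=14) along a 3-gon: merge 3 vertices and 3 edges, delete both glued faces → V=18, E=38, F=22.
Check: V − E + F = 18 − 38 + 22 = 2.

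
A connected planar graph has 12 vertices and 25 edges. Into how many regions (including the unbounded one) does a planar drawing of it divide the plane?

15

Euler's formula for a connected plane graph: V − E + F = 2, so F = 2 − 12 + 25 = 15.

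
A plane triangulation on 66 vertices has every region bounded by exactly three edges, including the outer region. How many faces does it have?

128

In a plane triangulation 3F = 2E and V − E + F = 2, so F = 2V − 4 = 2·66 − 4 = 128.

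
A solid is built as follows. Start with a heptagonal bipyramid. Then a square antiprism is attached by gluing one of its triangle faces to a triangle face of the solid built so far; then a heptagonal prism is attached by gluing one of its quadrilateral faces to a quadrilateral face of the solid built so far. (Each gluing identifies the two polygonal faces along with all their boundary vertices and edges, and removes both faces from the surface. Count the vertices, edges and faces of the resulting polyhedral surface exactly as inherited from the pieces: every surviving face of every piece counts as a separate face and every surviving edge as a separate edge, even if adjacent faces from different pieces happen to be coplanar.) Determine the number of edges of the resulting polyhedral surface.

A heptagonal bipyramid: V=9, E=21, F=14.
Attach a square antiprism (V=8, E=16, F=10) along a 3-gon: merge 3 vertices and 3 edges, delete both glued faces → V=14, E=34, F=22.
Attach a heptagonal prism (V=14, E=21, F=9) along a 4-gon: merge 4 vertices and 4 edges, delete both glued faces → V=24, E=51, F=29.
Check: V − E + F = 24 − 51 + 29 = 2.

51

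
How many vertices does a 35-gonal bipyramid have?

A bipyramid over an n-gon has 2n triangular faces and n + 2 vertices: V = 35 + 2 = 37, E = 3·35 = 105, F = 2·35 = 70.
Check: V − E + F = 37 − 105 + 70 = 2.

37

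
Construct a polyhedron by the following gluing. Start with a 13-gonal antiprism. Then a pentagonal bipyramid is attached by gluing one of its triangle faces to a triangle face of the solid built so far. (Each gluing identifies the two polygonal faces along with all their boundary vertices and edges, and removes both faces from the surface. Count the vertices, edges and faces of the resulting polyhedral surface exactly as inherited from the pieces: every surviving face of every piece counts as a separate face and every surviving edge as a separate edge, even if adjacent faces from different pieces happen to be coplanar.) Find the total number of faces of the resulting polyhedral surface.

A 13-gonal antiprism: V=26, E=52, F=28.
Attach a pentagonal bipyramid (V=7, E=15, F=10) along a 3-gon: merge 3 vertices and 3 edges, delete both glued faces → V=30, E=64, F=36.
Check: V − E + F = 30 − 64 + 36 = 2.

36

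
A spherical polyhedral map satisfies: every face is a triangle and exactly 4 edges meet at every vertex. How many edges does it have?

Each face has 3 edges and each edge borders two faces, so 2E = 3F.
Each vertex has degree 4, so 4V = 2E and hence V = 3F/4.
Euler: V − E + F = 2 ⇒ (3F/4) − (3F/2) + F = 2.
Multiply by 8: (6 − 12 + 8)F = 16, i.e. 2F = 16.
So F = 8, E = 3·8/2 = 12, V = 3·8/4 = 6.

12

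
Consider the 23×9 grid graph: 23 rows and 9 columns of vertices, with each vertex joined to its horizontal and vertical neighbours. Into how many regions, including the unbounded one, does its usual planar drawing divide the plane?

The grid has V = 23·9 = 207 vertices and E = 23·8 + 9·22 = 382 edges.
F = 2 − V + E = 2 − 207 + 382 = 177.

177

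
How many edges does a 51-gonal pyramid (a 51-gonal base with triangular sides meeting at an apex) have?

102

A pyramid on an n-gon base has one n-gon and n triangles: V = 51 + 1 = 52, E = 2·51 = 102, F = 51 + 1 = 52.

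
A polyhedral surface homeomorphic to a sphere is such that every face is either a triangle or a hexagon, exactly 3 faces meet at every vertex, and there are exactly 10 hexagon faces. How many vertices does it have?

24

Let x be the number of triangles; then F = 10 + x.
Edge–face incidences: 2E = 6·10 + 3·x = 60 + 3x.
Every vertex has degree 3, so 3V = 2E.
Euler: V − E + F = 2 ⇒ (2E)/3 − E + (10 + x) = 2.
Multiply by 6: 2·(2E) − 3·(2E) + 6·(10 + x) = 12, i.e. 60 + 6x − (60 + 3x) = 12.
Collecting terms: 3x = 12, so x = 4.
Then 2E = 60 + 3·4 = 72, so E = 36, V = 2E/3 = 24, F = 10 + 4 = 14.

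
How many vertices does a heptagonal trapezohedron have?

The n-trapezohedron (dual of the n-antiprism) has V = 2·7 + 2 = 16, E = 4·7 = 28, F = 2·7 = 14.

16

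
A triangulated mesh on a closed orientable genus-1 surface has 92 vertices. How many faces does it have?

184

χ = 2 − 2·1 = 0, and every face is a triangle so 3F = 2E.
V − E + F = 0 with E = 3F/2 gives 92 − (3/2 − 1)·F = 0, so F = 184 and E = 276.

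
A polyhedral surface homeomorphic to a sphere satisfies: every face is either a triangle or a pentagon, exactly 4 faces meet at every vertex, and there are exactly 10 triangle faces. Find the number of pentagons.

2

Let x be the number of pentagons; then F = 10 + x.
Edge–face incidences: 2E = 3·10 + 5·x = 30 + 5x.
Every vertex has degree 4, so 4V = 2E.
Euler: V − E + F = 2 ⇒ (2E)/4 − E + (10 + x) = 2.
Multiply by 8: 2·(2E) − 4·(2E) + 8·(10 + x) = 16, i.e. 80 + 8x − 2·(30 + 5x) = 16.
Collecting terms: −2x + 20 = 16, so −2x = −4, so x = 2.
Then 2E = 30 + 5·2 = 40, so E = 20, V = 2E/4 = 10, F = 10 + 2 = 12.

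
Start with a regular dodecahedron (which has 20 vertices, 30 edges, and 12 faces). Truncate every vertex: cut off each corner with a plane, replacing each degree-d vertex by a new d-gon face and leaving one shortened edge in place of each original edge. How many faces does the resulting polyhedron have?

32

Truncation replaces each original edge-end by a new vertex, so V′ = 2E = 60.
Each original edge survives, and each old vertex of degree d contributes d new edges; summing degrees gives Σd = 2E, so E′ = E + 2E = 3E = 90.
Each original face survives and each original vertex becomes one new face: F′ = F + V = 32.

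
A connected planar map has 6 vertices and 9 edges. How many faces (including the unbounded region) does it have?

5

Euler's formula for a connected plane graph: V − E + F = 2, so F = 2 − 6 + 9 = 5.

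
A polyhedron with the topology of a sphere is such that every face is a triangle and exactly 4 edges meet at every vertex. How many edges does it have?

12

Each face has 3 edges and each edge borders two faces, so 2E = 3F.
Each vertex has degree 4, so 4V = 2E and hence V = 3F/4.
Euler: V − E + F = 2 ⇒ (3F/4) − (3F/2) + F = 2.
Multiply by 8: (6 − 12 + 8)F = 16, i.e. 2F = 16.
So F = 8, E = 3·8/2 = 12, V = 3·8/4 = 6.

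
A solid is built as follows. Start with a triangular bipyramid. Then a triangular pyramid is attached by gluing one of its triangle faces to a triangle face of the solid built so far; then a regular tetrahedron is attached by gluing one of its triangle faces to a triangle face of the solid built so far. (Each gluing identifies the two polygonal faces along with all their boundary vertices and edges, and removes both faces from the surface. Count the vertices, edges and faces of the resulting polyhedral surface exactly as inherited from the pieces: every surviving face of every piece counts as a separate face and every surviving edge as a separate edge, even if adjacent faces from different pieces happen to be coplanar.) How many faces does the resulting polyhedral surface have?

A triangular bipyramid: V=5, E=9, F=6.
Attach a triangular pyramid (V=4, E=6, F=4) along a 3-gon: merge 3 vertices and 3 edges, delete both glued faces → V=6, E=12, F=8.
Attach a regular tetrahedron (V=4, E=6, F=4) along a 3-gon: merge 3 vertices and 3 edges, delete both glued faces → V=7, E=15, F=10.
Check: V − E + F = 7 − 15 + 10 = 2.

10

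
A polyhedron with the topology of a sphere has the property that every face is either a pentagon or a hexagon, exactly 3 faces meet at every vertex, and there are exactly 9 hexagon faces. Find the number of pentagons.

Let x be the number of pentagons; then F = 9 + x.
Edge–face incidences: 2E = 6·9 + 5·x = 54 + 5x.
Every vertex has degree 3, so 3V = 2E.
Euler: V − E + F = 2 ⇒ (2E)/3 − E + (9 + x) = 2.
Multiply by 6: 2·(2E) − 3·(2E) + 6·(9 + x) = 12, i.e. 54 + 6x − (54 + 5x) = 12.
Collecting terms: x = 12.
Then 2E = 54 + 5·12 = 114, so E = 57, V = 2E/3 = 38, F = 9 + 12 = 21.

12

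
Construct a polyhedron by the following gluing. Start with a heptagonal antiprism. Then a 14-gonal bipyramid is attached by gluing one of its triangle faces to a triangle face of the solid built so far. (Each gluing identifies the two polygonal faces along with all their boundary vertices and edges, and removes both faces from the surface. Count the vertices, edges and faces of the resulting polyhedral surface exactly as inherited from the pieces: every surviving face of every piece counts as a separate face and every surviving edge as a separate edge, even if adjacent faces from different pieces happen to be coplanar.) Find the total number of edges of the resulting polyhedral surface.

A heptagonal antiprism: V=14, E=28, F=16.
Attach a 14-gonal bipyramid (V=16, E=42, F=28) along a 3-gon: merge 3 vertices and 3 edges, delete both glued faces → V=27, E=67, F=42.
Check: V − E + F = 27 − 67 + 42 = 2.

67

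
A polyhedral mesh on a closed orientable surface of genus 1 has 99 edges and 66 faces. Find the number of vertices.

33

For a closed orientable surface of genus 1, χ = 2 − 2·1 = 0.
V = 0 + E − F = 0 + 99 − 66 = 33.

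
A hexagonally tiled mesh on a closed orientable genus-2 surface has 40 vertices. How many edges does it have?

63

χ = 2 − 2·2 = -2, and every face is a hexagon so 6F = 2E.
V − E + F = -2 with E = 6F/2 gives 40 − (6/2 − 1)·F = -2, so F = 21 and E = 63.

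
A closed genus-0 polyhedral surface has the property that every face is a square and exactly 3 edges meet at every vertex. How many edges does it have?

12

Each face has 4 edges and each edge borders two faces, so 2E = 4F.
Each vertex has degree 3, so 3V = 2E and hence V = 4F/3.
Euler: V − E + F = 2 ⇒ (4F/3) − (4F/2) + F = 2.
Multiply by 6: (8 − 12 + 6)F = 12, i.e. 2F = 12.
So F = 6, E = 4·6/2 = 12, V = 4·6/3 = 8.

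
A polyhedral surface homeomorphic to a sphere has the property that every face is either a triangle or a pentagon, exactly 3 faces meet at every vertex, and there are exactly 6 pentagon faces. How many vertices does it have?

Let x be the number of triangles; then F = 6 + x.
Edge–face incidences: 2E = 5·6 + 3·x = 30 + 3x.
Every vertex has degree 3, so 3V = 2E.
Euler: V − E + F = 2 ⇒ (2E)/3 − E + (6 + x) = 2.
Multiply by 6: 2·(2E) − 3·(2E) + 6·(6 + x) = 12, i.e. 36 + 6x − (30 + 3x) = 12.
Collecting terms: 3x + 6 = 12, so 3x = 6, so x = 2.
Then 2E = 30 + 3·2 = 36, so E = 18, V = 2E/3 = 12, F = 6 + 2 = 8.

12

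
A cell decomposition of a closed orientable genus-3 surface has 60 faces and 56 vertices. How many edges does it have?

120

For a closed orientable surface of genus 3, χ = 2 − 2·3 = -4.
E = V + F − (-4) = 56 + 60 − (-4) = 120.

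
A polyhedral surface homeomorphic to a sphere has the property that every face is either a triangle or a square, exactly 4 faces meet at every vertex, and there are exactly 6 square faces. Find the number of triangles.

Let x be the number of triangles; then F = 6 + x.
Edge–face incidences: 2E = 4·6 + 3·x = 24 + 3x.
Every vertex has degree 4, so 4V = 2E.
Euler: V − E + F = 2 ⇒ (2E)/4 − E + (6 + x) = 2.
Multiply by 8: 2·(2E) − 4·(2E) + 8·(6 + x) = 16, i.e. 48 + 8x − 2·(24 + 3x) = 16.
Collecting terms: 2x = 16, so x = 8.
Then 2E = 24 + 3·8 = 48, so E = 24, V = 2E/4 = 12, F = 6 + 8 = 14.

8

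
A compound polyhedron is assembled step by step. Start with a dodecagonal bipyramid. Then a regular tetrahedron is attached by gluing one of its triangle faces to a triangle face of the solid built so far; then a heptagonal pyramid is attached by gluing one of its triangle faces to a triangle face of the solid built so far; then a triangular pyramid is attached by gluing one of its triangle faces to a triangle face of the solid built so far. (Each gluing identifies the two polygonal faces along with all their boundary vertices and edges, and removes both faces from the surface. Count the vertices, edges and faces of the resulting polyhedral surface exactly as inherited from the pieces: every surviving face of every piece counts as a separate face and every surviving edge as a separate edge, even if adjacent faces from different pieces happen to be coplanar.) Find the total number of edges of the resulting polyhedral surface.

53

A dodecagonal bipyramid: V=14, E=36, F=24.
Attach a regular tetrahedron (V=4, E=6, F=4) along a 3-gon: merge 3 vertices and 3 edges, delete both glued faces → V=15, E=39, F=26.
Attach a heptagonal pyramid (V=8, E=14, F=8) along a 3-gon: merge 3 vertices and 3 edges, delete both glued faces → V=20, E=50, F=32.
Attach a triangular pyramid (V=4, E=6, F=4) along a 3-gon: merge 3 vertices and 3 edges, delete both glued faces → V=21, E=53, F=34.
Check: V − E + F = 21 − 53 + 34 = 2.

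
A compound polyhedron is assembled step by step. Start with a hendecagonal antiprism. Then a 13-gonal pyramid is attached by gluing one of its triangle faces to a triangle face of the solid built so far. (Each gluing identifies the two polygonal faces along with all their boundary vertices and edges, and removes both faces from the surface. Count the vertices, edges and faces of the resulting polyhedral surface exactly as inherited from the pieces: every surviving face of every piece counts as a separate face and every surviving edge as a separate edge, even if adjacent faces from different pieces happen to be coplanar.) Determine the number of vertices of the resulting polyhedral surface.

A hendecagonal antiprism: V=22, E=44, F=24.
Attach a 13-gonal pyramid (V=14, E=26, F=14) along a 3-gon: merge 3 vertices and 3 edges, delete both glued faces → V=33, E=67, F=36.
Check: V − E + F = 33 − 67 + 36 = 2.

33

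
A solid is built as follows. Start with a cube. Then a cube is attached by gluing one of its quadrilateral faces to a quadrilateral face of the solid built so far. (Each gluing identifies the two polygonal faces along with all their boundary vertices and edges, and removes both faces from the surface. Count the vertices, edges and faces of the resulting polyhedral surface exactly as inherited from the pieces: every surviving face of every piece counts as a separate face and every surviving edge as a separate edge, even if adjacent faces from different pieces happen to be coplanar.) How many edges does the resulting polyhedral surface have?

A cube: V=8, E=12, F=6.
Attach a cube (V=8, E=12, F=6) along a 4-gon: merge 4 vertices and 4 edges, delete both glued faces → V=12, E=20, F=10.
Check: V − E + F = 12 − 20 + 10 = 2.

20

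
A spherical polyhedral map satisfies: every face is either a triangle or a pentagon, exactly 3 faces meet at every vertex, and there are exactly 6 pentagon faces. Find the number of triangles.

2

Let x be the number of triangles; then F = 6 + x.
Edge–face incidences: 2E = 5·6 + 3·x = 30 + 3x.
Every vertex has degree 3, so 3V = 2E.
Euler: V − E + F = 2 ⇒ (2E)/3 − E + (6 + x) = 2.
Multiply by 6: 2·(2E) − 3·(2E) + 6·(6 + x) = 12, i.e. 36 + 6x − (30 + 3x) = 12.
Collecting terms: 3x + 6 = 12, so 3x = 6, so x = 2.
Then 2E = 30 + 3·2 = 36, so E = 18, V = 2E/3 = 12, F = 6 + 2 = 8.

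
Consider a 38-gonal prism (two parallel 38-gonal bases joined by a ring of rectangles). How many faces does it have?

40

A prism on an n-gon has two n-gon bases and n rectangular sides: V = 2·38 = 76, E = 3·38 = 114, F = 38 + 2 = 40.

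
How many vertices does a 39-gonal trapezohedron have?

80

The n-trapezohedron (dual of the n-antiprism) has V = 2·39 + 2 = 80, E = 4·39 = 156, F = 2·39 = 78.
Check: V − E + F = 80 − 156 + 78 = 2.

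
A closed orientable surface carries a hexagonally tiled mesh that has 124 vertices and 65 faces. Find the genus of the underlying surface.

4

Every face is a hexagon, so 2E = 6·65 = 390, giving E = 195.
χ = V − E + F = 124 − 195 + 65 = -6.
For a closed orientable surface χ = 2 − 2g, so g = (2 − (-6))/2 = 4.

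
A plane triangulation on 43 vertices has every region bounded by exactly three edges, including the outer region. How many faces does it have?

In a plane triangulation 3F = 2E and V − E + F = 2, so F = 2V − 4 = 2·43 − 4 = 82.

82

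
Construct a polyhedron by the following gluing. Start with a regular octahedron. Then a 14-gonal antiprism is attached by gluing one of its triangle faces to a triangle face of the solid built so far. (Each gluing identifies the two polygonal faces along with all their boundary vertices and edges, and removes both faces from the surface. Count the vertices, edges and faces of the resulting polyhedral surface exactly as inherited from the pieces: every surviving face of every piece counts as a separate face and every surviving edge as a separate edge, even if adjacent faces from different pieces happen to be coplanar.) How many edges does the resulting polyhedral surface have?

65

A regular octahedron: V=6, E=12, F=8.
Attach a 14-gonal antiprism (V=28, E=56, F=30) along a 3-gon: merge 3 vertices and 3 edges, delete both glued faces → V=31, E=65, F=36.
Check: V − E + F = 31 − 65 + 36 = 2.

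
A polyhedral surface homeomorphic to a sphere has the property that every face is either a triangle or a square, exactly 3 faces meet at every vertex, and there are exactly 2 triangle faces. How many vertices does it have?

Let x be the number of squares; then F = 2 + x.
Edge–face incidences: 2E = 3·2 + 4·x = 6 + 4x.
Every vertex has degree 3, so 3V = 2E.
Euler: V − E + F = 2 ⇒ (2E)/3 − E + (2 + x) = 2.
Multiply by 6: 2·(2E) − 3·(2E) + 6·(2 + x) = 12, i.e. 12 + 6x − (6 + 4x) = 12.
Collecting terms: 2x + 6 = 12, so 2x = 6, so x = 3.
Then 2E = 6 + 4·3 = 18, so E = 9, V = 2E/3 = 6, F = 2 + 3 = 5.

6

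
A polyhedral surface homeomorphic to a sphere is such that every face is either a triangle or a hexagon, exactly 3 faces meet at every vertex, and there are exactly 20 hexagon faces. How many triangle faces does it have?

Let x be the number of triangles; then F = 20 + x.
Edge–face incidences: 2E = 6·20 + 3·x = 120 + 3x.
Every vertex has degree 3, so 3V = 2E.
Euler: V − E + F = 2 ⇒ (2E)/3 − E + (20 + x) = 2.
Multiply by 6: 2·(2E) − 3·(2E) + 6·(20 + x) = 12, i.e. 120 + 6x − (120 + 3x) = 12.
Collecting terms: 3x = 12, so x = 4.
Then 2E = 120 + 3·4 = 132, so E = 66, V = 2E/3 = 44, F = 20 + 4 = 24.

4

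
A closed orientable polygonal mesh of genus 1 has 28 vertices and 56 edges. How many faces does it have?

28

For a closed orientable surface of genus 1, χ = 2 − 2·1 = 0.
F = 0 − V + E = 0 − 28 + 56 = 28.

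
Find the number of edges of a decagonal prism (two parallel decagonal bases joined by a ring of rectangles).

30

A prism on an n-gon has two n-gon bases and n rectangular sides: V = 2·10 = 20, E = 3·10 = 30, F = 10 + 2 = 12.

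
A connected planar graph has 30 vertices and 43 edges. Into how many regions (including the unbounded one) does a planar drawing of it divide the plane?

Euler's formula for a connected plane graph: V − E + F = 2, so F = 2 − 30 + 43 = 15.

15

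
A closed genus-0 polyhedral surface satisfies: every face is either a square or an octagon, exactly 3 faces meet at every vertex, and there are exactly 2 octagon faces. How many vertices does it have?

16

Let x be the number of squares; then F = 2 + x.
Edge–face incidences: 2E = 8·2 + 4·x = 16 + 4x.
Every vertex has degree 3, so 3V = 2E.
Euler: V − E + F = 2 ⇒ (2E)/3 − E + (2 + x) = 2.
Multiply by 6: 2·(2E) − 3·(2E) + 6·(2 + x) = 12, i.e. 12 + 6x − (16 + 4x) = 12.
Collecting terms: 2x − 4 = 12, so 2x = 16, so x = 8.
Then 2E = 16 + 4·8 = 48, so E = 24, V = 2E/3 = 16, F = 2 + 8 = 10.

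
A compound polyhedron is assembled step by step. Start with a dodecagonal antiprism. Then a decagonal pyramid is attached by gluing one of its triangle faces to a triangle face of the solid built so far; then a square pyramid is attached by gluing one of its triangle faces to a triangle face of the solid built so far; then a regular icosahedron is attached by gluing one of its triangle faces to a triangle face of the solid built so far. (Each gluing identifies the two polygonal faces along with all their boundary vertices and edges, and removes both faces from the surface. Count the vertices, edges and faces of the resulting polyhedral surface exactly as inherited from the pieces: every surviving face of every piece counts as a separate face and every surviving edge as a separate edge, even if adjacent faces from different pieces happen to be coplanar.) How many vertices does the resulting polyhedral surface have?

A dodecagonal antiprism: V=24, E=48, F=26.
Attach a decagonal pyramid (V=11, E=20, F=11) along a 3-gon: merge 3 vertices and 3 edges, delete both glued faces → V=32, E=65, F=35.
Attach a square pyramid (V=5, E=8, F=5) along a 3-gon: merge 3 vertices and 3 edges, delete both glued faces → V=34, E=70, F=38.
Attach a regular icosahedron (V=12, E=30, F=20) along a 3-gon: merge 3 vertices and 3 edges, delete both glued faces → V=43, E=97, F=56.
Check: V − E + F = 43 − 97 + 56 = 2.

43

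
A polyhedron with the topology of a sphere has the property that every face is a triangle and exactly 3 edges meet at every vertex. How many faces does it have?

Each face has 3 edges and each edge borders two faces, so 2E = 3F.
Each vertex has degree 3, so 3V = 2E and hence V = 3F/3.
Euler: V − E + F = 2 ⇒ (3F/3) − (3F/2) + F = 2.
Multiply by 6: (6 − 9 + 6)F = 12, i.e. 3F = 12.
So F = 4, E = 3·4/2 = 6, V = 3·4/3 = 4.

4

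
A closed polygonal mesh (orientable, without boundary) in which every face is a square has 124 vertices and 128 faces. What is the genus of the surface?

3

Every face is a square, so 2E = 4·128 = 512, giving E = 256.
χ = V − E + F = 124 − 256 + 128 = -4.
For a closed orientable surface χ = 2 − 2g, so g = (2 − (-4))/2 = 3.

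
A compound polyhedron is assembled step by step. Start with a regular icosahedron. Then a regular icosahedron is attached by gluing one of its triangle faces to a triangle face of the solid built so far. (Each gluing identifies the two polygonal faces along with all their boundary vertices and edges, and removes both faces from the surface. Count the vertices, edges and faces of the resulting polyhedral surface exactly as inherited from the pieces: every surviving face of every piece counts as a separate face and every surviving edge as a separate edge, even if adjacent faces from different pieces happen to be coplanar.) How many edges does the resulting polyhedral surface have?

57

A regular icosahedron: V=12, E=30, F=20.
Attach a regular icosahedron (V=12, E=30, F=20) along a 3-gon: merge 3 vertices and 3 edges, delete both glued faces → V=21, E=57, F=38.
Check: V − E + F = 21 − 57 + 38 = 2.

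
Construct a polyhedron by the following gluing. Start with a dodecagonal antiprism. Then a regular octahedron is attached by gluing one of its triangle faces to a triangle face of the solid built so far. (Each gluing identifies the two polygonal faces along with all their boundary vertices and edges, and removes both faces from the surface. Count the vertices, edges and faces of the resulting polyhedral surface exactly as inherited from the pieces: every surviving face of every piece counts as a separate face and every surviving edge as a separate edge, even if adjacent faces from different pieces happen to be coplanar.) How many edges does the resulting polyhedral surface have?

57

A dodecagonal antiprism: V=24, E=48, F=26.
Attach a regular octahedron (V=6, E=12, F=8) along a 3-gon: merge 3 vertices and 3 edges, delete both glued faces → V=27, E=57, F=32.
Check: V − E + F = 27 − 57 + 32 = 2.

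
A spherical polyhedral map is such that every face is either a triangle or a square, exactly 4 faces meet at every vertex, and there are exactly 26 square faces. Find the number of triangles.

8

Let x be the number of triangles; then F = 26 + x.
Edge–face incidences: 2E = 4·26 + 3·x = 104 + 3x.
Every vertex has degree 4, so 4V = 2E.
Euler: V − E + F = 2 ⇒ (2E)/4 − E + (26 + x) = 2.
Multiply by 8: 2·(2E) − 4·(2E) + 8·(26 + x) = 16, i.e. 208 + 8x − 2·(104 + 3x) = 16.
Collecting terms: 2x = 16, so x = 8.
Then 2E = 104 + 3·8 = 128, so E = 64, V = 2E/4 = 32, F = 26 + 8 = 34.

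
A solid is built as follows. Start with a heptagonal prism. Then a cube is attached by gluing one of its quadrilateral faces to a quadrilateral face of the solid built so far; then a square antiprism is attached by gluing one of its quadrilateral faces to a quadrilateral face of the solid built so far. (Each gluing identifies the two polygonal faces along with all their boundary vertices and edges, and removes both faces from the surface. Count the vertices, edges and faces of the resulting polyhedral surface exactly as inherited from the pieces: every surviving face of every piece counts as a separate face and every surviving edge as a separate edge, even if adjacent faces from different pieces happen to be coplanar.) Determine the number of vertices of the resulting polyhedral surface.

22

A heptagonal prism: V=14, E=21, F=9.
Attach a cube (V=8, E=12, F=6) along a 4-gon: merge 4 vertices and 4 edges, delete both glued faces → V=18, E=29, F=13.
Attach a square antiprism (V=8, E=16, F=10) along a 4-gon: merge 4 vertices and 4 edges, delete both glued faces → V=22, E=41, F=21.
Check: V − E + F = 22 − 41 + 21 = 2.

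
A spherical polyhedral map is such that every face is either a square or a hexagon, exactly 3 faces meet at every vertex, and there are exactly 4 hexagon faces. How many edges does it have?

Let x be the number of squares; then F = 4 + x.
Edge–face incidences: 2E = 6·4 + 4·x = 24 + 4x.
Every vertex has degree 3, so 3V = 2E.
Euler: V − E + F = 2 ⇒ (2E)/3 − E + (4 + x) = 2.
Multiply by 6: 2·(2E) − 3·(2E) + 6·(4 + x) = 12, i.e. 24 + 6x − (24 + 4x) = 12.
Collecting terms: 2x = 12, so x = 6.
Then 2E = 24 + 4·6 = 48, so E = 24, V = 2E/3 = 16, F = 4 + 6 = 10.

24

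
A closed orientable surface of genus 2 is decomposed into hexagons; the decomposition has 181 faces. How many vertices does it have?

χ = 2 − 2·2 = -2, and every face is a hexagon so 6F = 2E.
E = 6·181/2 = 543. Then V = -2 + E − F = -2 + 543 − 181 = 360.

360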